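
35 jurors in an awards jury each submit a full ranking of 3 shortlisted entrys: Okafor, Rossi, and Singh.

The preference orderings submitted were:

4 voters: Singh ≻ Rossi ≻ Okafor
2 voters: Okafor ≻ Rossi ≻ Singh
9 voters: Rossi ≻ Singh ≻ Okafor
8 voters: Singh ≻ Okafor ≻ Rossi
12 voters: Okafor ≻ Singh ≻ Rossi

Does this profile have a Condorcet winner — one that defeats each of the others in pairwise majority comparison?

Yes

Head-to-head results (35 voters total):
Okafor vs Rossi: Okafor wins 22–13.
Okafor vs Singh: Singh wins 21–14.
Rossi vs Singh: Singh wins 24–11.
Singh beats each rival — Okafor (21–14), Rossi (24–11) — so Singh is the Condorcet winner.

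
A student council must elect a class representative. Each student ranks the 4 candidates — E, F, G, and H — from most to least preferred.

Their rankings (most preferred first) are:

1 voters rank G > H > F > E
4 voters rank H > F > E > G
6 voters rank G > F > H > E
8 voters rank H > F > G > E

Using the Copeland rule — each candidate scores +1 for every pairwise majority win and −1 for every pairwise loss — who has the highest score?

Pairwise results:
  E vs F: F wins 19–0.
  E vs G: G wins 15–4.
  E vs H: H wins 19–0.
  F vs G: F wins 12–7.
  F vs H: H wins 13–6.
  G vs H: H wins 12–7.
Copeland scores (wins − losses):
  E: 0 − 3 = -3
  F: 2 − 1 = 1
  G: 1 − 2 = -1
  H: 3 − 0 = 3
H has the best Copeland score.

H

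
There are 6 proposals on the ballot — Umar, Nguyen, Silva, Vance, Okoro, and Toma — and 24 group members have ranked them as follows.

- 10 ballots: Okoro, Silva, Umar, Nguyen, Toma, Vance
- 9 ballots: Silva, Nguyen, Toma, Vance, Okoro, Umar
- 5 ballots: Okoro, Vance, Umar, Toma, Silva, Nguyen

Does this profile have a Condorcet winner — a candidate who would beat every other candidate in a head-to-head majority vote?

Head-to-head results (24 voters total):
Umar vs Nguyen: Umar wins 15–9.
Umar vs Silva: Silva wins 19–5.
Umar vs Vance: Vance wins 14–10.
Umar vs Okoro: Okoro wins 24–0.
Umar vs Toma: Umar wins 15–9.
Nguyen vs Silva: Silva wins 24–0.
Nguyen vs Vance: Nguyen wins 19–5.
Nguyen vs Okoro: Okoro wins 15–9.
Nguyen vs Toma: Nguyen wins 19–5.
Silva vs Vance: Silva wins 19–5.
Silva vs Okoro: Okoro wins 15–9.
Silva vs Toma: Silva wins 19–5.
Vance vs Okoro: Okoro wins 15–9.
Vance vs Toma: Toma wins 19–5.
Okoro vs Toma: Okoro wins 15–9.
Okoro beats each rival — Umar (24–0), Nguyen (15–9), Silva (15–9), Vance (15–9), Toma (15–9) — so Okoro is the Condorcet winner.

Yes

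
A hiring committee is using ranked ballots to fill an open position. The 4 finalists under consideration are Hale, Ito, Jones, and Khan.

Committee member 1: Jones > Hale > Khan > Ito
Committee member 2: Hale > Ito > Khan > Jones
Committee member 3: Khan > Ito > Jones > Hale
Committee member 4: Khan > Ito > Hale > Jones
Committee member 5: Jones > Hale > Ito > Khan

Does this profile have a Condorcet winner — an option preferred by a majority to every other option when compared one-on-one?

Head-to-head results (5 voters total):
Hale vs Ito: Hale wins 3–2.
Hale vs Jones: Jones wins 3–2.
Hale vs Khan: Hale wins 3–2.
Ito vs Jones: Ito wins 3–2.
Ito vs Khan: Khan wins 3–2.
Jones vs Khan: Khan wins 3–2.
No candidate beats all others: Hale beats Ito beats Jones beats Hale, a majority cycle.

No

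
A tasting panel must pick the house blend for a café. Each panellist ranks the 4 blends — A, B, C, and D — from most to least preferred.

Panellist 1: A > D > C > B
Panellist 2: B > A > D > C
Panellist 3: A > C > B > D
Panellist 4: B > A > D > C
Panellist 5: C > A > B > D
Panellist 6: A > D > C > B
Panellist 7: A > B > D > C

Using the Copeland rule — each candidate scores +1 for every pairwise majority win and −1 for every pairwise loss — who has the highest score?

Pairwise results:
  A vs B: A wins 5–2.
  A vs C: A wins 6–1.
  A vs D: A wins 7–0.
  B vs C: C wins 4–3.
  B vs D: B wins 5–2.
  C vs D: D wins 5–2.
Copeland scores (wins − losses):
  A: 3 − 0 = 3
  B: 1 − 2 = -1
  C: 1 − 2 = -1
  D: 1 − 2 = -1
A has the best Copeland score.

A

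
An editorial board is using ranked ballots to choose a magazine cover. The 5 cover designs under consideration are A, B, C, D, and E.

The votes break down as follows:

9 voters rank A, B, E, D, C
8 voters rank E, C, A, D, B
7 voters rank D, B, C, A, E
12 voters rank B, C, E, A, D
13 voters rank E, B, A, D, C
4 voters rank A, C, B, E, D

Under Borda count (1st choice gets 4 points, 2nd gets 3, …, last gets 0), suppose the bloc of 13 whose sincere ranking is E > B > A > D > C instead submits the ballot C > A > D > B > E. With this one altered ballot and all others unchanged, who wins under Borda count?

C

Borda totals with the altered ballot: A 126, B 117, C 138, D 71, E 78.
The switch changes the winner from B to C.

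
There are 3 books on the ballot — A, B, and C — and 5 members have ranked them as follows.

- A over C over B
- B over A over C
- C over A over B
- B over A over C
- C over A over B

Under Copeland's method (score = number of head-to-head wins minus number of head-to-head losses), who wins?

A

Pairwise results:
  A vs B: A wins 3–2.
  A vs C: A wins 3–2.
  B vs C: C wins 3–2.
Copeland scores (wins − losses):
  A: 2 − 0 = 2
  B: 0 − 2 = -2
  C: 1 − 1 = 0
A has the best Copeland score.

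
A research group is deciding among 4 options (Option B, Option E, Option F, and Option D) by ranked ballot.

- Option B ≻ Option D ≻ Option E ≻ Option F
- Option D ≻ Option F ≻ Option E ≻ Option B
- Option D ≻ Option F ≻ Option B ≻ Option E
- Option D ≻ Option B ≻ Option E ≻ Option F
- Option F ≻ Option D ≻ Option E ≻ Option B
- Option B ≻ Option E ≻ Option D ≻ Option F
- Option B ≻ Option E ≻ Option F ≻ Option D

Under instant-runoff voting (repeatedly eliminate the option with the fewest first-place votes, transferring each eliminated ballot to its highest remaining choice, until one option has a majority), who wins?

Option D

Round 1: Option B 3, Option D 3, Option F 1, Option E 0. Option E has the fewest and is eliminated.
Round 2: Option B 3, Option D 3, Option F 1. Option F has the fewest and is eliminated.
Round 3: Option D 4, Option B 3. Option D has a majority.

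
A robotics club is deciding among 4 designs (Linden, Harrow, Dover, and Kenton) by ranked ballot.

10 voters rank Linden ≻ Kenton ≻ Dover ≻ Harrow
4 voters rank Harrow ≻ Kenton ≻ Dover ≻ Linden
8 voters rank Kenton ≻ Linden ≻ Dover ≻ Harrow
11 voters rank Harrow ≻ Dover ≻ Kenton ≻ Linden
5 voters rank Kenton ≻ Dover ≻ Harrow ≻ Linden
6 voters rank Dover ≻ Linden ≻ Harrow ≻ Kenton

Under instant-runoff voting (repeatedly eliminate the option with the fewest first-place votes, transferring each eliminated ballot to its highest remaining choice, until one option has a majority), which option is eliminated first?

Round 1: Harrow 15, Kenton 13, Linden 10, Dover 6. Dover has the fewest and is eliminated.
Round 2: Linden 16, Harrow 15, Kenton 13. Kenton has the fewest and is eliminated.
Round 3: Linden 24, Harrow 20. Linden has a majority.

Dover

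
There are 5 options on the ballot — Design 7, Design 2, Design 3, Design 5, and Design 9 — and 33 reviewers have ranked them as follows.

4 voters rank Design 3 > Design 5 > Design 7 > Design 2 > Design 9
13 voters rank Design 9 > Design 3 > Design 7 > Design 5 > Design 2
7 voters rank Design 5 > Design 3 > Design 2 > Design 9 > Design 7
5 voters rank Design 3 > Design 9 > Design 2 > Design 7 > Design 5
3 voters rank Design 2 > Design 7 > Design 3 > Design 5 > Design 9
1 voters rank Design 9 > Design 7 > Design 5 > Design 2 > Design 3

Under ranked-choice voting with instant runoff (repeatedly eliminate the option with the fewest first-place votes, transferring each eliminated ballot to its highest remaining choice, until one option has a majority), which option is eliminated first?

Round 1: Design 9 14, Design 3 9, Design 5 7, Design 2 3, Design 7 0. Design 7 has the fewest and is eliminated.
Round 2: Design 9 14, Design 3 9, Design 5 7, Design 2 3. Design 2 has the fewest and is eliminated.
Round 3: Design 9 14, Design 3 12, Design 5 7. Design 5 has the fewest and is eliminated.
Round 4: Design 3 19, Design 9 14. Design 3 has a majority.

Design 7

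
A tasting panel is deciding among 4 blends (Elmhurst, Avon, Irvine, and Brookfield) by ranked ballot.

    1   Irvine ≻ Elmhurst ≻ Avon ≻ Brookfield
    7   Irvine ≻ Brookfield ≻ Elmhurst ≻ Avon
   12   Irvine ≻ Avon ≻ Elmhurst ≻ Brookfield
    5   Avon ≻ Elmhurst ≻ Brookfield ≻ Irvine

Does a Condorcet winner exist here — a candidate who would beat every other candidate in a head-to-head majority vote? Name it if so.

Head-to-head results (25 voters total):
Elmhurst vs Avon: Avon wins 17–8.
Elmhurst vs Irvine: Irvine wins 20–5.
Elmhurst vs Brookfield: Elmhurst wins 18–7.
Avon vs Irvine: Irvine wins 20–5.
Avon vs Brookfield: Avon wins 18–7.
Irvine vs Brookfield: Irvine wins 20–5.
Irvine beats each rival — Elmhurst (20–5), Avon (20–5), Brookfield (20–5) — so Irvine is the Condorcet winner.

Irvine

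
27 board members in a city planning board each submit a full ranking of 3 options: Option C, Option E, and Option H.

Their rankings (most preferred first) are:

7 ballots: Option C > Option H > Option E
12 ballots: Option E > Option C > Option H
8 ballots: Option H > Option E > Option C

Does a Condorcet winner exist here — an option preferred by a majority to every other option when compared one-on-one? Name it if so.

None — there is no Condorcet winner

Head-to-head results (27 voters total):
Option C vs Option E: Option E wins 20–7.
Option C vs Option H: Option C wins 19–8.
Option E vs Option H: Option H wins 15–12.
No candidate beats all others: Option C beats Option H beats Option E beats Option C, a majority cycle.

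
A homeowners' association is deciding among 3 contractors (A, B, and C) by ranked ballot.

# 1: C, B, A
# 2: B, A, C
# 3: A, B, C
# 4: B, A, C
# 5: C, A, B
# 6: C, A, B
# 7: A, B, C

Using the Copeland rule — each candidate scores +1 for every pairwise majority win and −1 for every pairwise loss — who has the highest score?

Pairwise results:
  A vs B: A wins 4–3.
  A vs C: A wins 4–3.
  B vs C: B wins 4–3.
Copeland scores (wins − losses):
  A: 2 − 0 = 2
  B: 1 − 1 = 0
  C: 0 − 2 = -2
A has the best Copeland score.

A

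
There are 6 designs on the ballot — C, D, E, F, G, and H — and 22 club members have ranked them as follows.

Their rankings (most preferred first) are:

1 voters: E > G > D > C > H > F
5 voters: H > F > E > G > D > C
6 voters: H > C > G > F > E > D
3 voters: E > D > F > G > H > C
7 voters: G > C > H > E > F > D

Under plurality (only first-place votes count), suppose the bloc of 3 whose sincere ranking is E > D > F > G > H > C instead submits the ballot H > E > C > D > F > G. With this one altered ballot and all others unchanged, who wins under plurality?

First-place totals with the altered ballot: C 0, D 0, E 1, F 0, G 7, H 14.
The winner is unchanged: still H.

H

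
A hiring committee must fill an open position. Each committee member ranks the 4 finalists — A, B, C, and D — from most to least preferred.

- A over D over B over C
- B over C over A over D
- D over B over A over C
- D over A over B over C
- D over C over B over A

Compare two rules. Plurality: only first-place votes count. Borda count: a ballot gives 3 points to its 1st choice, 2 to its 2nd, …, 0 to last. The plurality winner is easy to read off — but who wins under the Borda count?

Plurality first-place counts: A 1, B 1, C 0, D 3 → D.
Borda totals: A 7, B 8, C 4, D 11 → D.

D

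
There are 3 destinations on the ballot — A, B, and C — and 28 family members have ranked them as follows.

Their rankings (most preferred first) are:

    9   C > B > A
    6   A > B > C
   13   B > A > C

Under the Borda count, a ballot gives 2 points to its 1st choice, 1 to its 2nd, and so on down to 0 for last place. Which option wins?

B

Borda scores:
  A: 9·0 + 6·2 + 13·1 = 25
  B: 9·1 + 6·1 + 13·2 = 41
  C: 9·2 + 6·0 + 13·0 = 18
B has the highest total.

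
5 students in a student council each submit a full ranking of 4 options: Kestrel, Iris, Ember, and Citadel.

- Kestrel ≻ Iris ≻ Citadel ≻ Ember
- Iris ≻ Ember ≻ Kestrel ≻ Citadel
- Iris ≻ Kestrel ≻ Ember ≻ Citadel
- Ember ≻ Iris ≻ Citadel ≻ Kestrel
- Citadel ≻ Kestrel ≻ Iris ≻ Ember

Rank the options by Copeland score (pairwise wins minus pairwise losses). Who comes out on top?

Iris

Pairwise results:
  Kestrel vs Iris: Iris wins 3–2.
  Kestrel vs Ember: Kestrel wins 3–2.
  Kestrel vs Citadel: Kestrel wins 3–2.
  Iris vs Ember: Iris wins 4–1.
  Iris vs Citadel: Iris wins 4–1.
  Ember vs Citadel: Ember wins 3–2.
Copeland scores (wins − losses):
  Kestrel: 2 − 1 = 1
  Iris: 3 − 0 = 3
  Ember: 1 − 2 = -1
  Citadel: 0 − 3 = -3
Iris has the best Copeland score.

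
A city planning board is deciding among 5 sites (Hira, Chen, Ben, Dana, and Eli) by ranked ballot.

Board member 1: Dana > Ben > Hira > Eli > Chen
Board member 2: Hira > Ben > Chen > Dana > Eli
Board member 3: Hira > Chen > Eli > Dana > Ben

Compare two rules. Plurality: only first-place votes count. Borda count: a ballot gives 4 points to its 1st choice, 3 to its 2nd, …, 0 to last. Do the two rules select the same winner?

Yes

Plurality first-place counts: Hira 2, Chen 0, Ben 0, Dana 1, Eli 0 → Hira.
Borda totals: Hira 10, Chen 5, Ben 6, Dana 6, Eli 3 → Hira.
The two rules agree on Hira.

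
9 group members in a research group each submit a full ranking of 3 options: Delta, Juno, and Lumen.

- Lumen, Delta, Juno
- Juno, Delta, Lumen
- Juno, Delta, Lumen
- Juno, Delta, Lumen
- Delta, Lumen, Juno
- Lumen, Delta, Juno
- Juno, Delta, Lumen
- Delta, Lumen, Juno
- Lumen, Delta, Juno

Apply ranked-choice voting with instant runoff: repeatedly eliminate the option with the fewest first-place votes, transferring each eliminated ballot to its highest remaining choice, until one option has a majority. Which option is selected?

Lumen

Round 1: Juno 4, Lumen 3, Delta 2. Delta has the fewest and is eliminated.
Round 2: Lumen 5, Juno 4. Lumen has a majority.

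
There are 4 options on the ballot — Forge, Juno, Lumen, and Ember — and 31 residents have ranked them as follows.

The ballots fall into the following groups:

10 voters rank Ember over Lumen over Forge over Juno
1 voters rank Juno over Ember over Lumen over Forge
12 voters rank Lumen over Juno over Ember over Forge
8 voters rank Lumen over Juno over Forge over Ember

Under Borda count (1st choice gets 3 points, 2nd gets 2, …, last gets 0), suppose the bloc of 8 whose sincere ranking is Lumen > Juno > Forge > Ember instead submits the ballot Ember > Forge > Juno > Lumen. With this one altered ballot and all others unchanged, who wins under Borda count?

Ember

Borda totals with the altered ballot: Forge 26, Juno 35, Lumen 57, Ember 68.
The switch changes the winner from Lumen to Ember.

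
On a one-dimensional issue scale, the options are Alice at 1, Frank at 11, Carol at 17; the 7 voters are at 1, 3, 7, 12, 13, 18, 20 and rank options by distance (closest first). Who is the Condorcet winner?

With single-peaked preferences on a line, the Condorcet winner is the candidate closest to the median voter.
The median voter (position 12) is closest to Frank at 11.
Check: Frank vs Alice — voters closer to Frank: 5 of 7.

Frank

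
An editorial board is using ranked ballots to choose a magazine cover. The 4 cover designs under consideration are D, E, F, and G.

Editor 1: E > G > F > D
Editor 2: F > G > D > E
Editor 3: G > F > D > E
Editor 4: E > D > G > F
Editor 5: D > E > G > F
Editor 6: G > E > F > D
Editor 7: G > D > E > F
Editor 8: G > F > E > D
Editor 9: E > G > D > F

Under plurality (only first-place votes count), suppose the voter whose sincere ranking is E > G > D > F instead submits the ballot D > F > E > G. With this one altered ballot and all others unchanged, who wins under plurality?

First-place totals with the altered ballot: D 2, E 2, F 1, G 4.
The winner is unchanged: still G.

G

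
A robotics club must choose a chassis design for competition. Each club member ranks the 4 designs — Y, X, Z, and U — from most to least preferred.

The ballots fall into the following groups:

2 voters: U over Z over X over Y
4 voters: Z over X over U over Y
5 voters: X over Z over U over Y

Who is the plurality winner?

X

First-place vote totals:
  Y: 0
  X: 5
  Z: 4
  U: 2
X has the most first-place votes.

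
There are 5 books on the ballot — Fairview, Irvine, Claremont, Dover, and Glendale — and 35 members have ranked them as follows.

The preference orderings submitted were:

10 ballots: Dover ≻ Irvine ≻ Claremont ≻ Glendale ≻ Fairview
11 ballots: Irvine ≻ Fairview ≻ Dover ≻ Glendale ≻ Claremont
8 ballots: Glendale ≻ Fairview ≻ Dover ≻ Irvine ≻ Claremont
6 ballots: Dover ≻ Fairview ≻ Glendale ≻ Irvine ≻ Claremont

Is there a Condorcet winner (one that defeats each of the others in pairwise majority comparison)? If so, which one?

No Condorcet winner

Head-to-head results (35 voters total):
Fairview vs Irvine: Irvine wins 21–14.
Fairview vs Claremont: Fairview wins 25–10.
Fairview vs Dover: Fairview wins 19–16.
Fairview vs Glendale: Glendale wins 18–17.
Irvine vs Claremont: Irvine wins 35–0.
Irvine vs Dover: Dover wins 24–11.
Irvine vs Glendale: Irvine wins 21–14.
Claremont vs Dover: Dover wins 35–0.
Claremont vs Glendale: Glendale wins 25–10.
Dover vs Glendale: Dover wins 27–8.
No candidate beats all others: Fairview beats Dover beats Irvine beats Fairview, a majority cycle.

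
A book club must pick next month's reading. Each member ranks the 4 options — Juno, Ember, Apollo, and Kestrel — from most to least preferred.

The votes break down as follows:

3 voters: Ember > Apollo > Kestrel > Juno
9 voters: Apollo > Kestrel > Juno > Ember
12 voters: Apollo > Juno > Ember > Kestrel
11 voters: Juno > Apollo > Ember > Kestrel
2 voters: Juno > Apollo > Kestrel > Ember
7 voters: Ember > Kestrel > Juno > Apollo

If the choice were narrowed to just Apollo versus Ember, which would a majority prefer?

Apollo

Ballots ranking Apollo above Ember: 9+12+11+2 = 34.
Ballots ranking Ember above Apollo: 3+7 = 10.
Apollo wins the head-to-head, 34–10.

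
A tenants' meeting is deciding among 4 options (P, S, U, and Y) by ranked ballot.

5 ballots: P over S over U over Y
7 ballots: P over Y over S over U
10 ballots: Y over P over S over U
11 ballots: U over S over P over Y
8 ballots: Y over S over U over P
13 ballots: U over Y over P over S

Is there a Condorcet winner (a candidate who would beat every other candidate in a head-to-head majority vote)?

No

Head-to-head results (54 voters total):
P vs S: P wins 35–19.
P vs U: U wins 32–22.
P vs Y: Y wins 31–23.
S vs U: S wins 30–24.
S vs Y: Y wins 38–16.
U vs Y: U wins 29–25.
No candidate beats all others: P beats S beats U beats P, a majority cycle.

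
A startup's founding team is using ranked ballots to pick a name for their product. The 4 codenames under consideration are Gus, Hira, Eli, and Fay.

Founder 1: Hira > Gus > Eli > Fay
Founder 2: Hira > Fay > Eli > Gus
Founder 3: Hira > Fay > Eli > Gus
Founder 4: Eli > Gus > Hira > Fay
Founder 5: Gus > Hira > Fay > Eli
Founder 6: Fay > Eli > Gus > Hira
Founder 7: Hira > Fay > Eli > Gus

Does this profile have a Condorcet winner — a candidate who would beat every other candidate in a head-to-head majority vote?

Head-to-head results (7 voters total):
Gus vs Hira: Hira wins 4–3.
Gus vs Eli: Eli wins 5–2.
Gus vs Fay: Fay wins 4–3.
Hira vs Eli: Hira wins 5–2.
Hira vs Fay: Hira wins 6–1.
Eli vs Fay: Fay wins 5–2.
Hira beats each rival — Gus (4–3), Eli (5–2), Fay (6–1) — so Hira is the Condorcet winner.

Yes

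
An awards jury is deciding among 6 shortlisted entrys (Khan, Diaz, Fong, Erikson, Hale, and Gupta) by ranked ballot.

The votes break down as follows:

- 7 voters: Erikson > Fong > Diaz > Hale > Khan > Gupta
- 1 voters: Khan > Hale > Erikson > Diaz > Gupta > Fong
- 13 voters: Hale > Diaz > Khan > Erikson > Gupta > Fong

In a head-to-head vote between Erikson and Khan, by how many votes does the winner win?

7

Ballots ranking Erikson above Khan: 7.
Ballots ranking Khan above Erikson: 1+13 = 14.
Khan wins 14–7, a margin of 7.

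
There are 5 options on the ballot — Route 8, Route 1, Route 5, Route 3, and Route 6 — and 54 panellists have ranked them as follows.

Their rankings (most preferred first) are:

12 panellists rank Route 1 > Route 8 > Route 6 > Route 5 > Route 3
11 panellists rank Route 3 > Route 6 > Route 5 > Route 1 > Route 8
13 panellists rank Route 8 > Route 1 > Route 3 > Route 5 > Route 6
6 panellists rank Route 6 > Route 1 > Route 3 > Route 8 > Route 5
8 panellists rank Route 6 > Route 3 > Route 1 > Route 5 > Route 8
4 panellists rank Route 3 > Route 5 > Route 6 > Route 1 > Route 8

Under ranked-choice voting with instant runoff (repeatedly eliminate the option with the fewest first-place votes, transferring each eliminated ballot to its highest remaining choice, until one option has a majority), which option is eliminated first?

Route 5

Round 1: Route 3 15, Route 6 14, Route 8 13, Route 1 12, Route 5 0. Route 5 has the fewest and is eliminated.
Round 2: Route 3 15, Route 6 14, Route 8 13, Route 1 12. Route 1 has the fewest and is eliminated.
Round 3: Route 8 25, Route 3 15, Route 6 14. Route 6 has the fewest and is eliminated.
Round 4: Route 3 29, Route 8 25. Route 3 has a majority.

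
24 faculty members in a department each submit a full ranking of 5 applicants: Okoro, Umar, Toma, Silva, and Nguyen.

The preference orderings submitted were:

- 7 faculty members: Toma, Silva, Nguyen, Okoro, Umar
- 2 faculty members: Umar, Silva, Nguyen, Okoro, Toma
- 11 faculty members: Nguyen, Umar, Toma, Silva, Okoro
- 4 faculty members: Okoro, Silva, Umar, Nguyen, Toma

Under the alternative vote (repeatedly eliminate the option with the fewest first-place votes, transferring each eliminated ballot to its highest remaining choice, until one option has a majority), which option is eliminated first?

Silva

Round 1: Nguyen 11, Toma 7, Okoro 4, Umar 2, Silva 0. Silva has the fewest and is eliminated.
Round 2: Nguyen 11, Toma 7, Okoro 4, Umar 2. Umar has the fewest and is eliminated.
Round 3: Nguyen 13, Toma 7, Okoro 4. Nguyen has a majority.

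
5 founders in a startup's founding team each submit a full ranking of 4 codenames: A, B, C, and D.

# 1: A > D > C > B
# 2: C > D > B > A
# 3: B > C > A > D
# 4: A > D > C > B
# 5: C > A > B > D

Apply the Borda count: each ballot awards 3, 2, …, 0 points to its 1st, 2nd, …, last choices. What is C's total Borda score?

10

Borda scores:
  A: 3 + 0 + 1 + 3 + 2 = 9
  B: 0 + 1 + 3 + 0 + 1 = 5
  C: 1 + 3 + 2 + 1 + 3 = 10
  D: 2 + 2 + 0 + 2 + 0 = 6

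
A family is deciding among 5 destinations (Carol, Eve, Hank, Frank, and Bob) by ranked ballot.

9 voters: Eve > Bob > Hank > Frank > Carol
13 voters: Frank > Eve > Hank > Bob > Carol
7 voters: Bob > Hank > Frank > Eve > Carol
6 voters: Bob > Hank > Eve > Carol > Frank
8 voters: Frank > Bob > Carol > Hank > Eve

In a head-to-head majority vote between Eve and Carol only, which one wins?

Eve

Ballots ranking Eve above Carol: 9+13+7+6 = 35.
Ballots ranking Carol above Eve: 8.
Eve wins the head-to-head, 35–8.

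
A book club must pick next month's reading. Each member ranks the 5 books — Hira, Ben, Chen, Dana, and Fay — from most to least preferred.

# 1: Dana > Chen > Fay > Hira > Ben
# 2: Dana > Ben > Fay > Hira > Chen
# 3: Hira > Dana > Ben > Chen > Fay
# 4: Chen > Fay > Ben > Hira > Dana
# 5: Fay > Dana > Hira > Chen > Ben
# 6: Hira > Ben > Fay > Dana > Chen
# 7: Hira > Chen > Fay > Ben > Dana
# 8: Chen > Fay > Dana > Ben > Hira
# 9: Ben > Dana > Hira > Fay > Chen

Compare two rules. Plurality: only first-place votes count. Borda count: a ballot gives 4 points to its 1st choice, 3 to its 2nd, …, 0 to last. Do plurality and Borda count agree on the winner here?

No

Plurality first-place counts: Hira 3, Ben 1, Chen 2, Dana 2, Fay 1 → Hira.
Borda totals: Hira 19, Ben 16, Chen 16, Dana 20, Fay 19 → Dana.
The two rules disagree: plurality picks Hira, Borda picks Dana.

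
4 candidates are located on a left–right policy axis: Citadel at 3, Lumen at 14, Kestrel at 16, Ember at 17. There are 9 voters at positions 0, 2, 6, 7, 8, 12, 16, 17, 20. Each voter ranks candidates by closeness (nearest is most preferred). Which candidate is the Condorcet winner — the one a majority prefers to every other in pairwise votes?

With single-peaked preferences on a line, the Condorcet winner is the candidate closest to the median voter.
The median voter (position 8) is closest to Citadel at 3.
Check: Citadel vs Ember — voters closer to Citadel: 5 of 9.

Citadel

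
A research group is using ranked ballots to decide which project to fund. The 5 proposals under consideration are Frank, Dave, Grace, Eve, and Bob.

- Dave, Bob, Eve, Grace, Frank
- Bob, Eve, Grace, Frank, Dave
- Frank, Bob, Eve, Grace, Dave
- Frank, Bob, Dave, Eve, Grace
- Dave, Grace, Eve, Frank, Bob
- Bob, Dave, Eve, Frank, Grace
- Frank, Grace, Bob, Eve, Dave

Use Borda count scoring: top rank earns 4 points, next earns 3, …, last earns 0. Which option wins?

Bob

Borda scores:
  Frank: 0 + 1 + 4 + 4 + 1 + 1 + 4 = 15
  Dave: 4 + 0 + 0 + 2 + 4 + 3 + 0 = 13
  Grace: 1 + 2 + 1 + 0 + 3 + 0 + 3 = 10
  Eve: 2 + 3 + 2 + 1 + 2 + 2 + 1 = 13
  Bob: 3 + 4 + 3 + 3 + 0 + 4 + 2 = 19
Bob has the highest total.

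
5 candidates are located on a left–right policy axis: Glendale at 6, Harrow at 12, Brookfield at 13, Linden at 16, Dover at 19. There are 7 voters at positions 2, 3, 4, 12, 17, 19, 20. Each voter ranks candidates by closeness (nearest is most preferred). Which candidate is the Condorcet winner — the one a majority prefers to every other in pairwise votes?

Harrow

With single-peaked preferences on a line, the Condorcet winner is the candidate closest to the median voter.
The median voter (position 12) is closest to Harrow at 12.
Check: Harrow vs Glendale — voters closer to Harrow: 4 of 7.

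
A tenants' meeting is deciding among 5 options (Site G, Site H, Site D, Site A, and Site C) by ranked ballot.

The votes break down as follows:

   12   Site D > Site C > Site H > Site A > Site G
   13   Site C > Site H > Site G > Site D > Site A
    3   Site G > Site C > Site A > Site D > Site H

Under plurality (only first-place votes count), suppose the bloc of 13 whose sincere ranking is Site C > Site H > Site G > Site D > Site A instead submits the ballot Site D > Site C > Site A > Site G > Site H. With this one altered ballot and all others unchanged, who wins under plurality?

First-place totals with the altered ballot: Site G 3, Site H 0, Site D 25, Site A 0, Site C 0.
The switch changes the winner from Site C to Site D.

Site D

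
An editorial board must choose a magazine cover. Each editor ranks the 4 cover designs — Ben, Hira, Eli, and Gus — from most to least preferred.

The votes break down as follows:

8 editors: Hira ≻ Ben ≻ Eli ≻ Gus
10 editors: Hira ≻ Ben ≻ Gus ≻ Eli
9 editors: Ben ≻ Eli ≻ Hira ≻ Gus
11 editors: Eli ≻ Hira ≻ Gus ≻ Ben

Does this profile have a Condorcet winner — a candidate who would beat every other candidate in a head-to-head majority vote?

No

Head-to-head results (38 voters total):
Ben vs Hira: Hira wins 29–9.
Ben vs Eli: Ben wins 27–11.
Ben vs Gus: Ben wins 27–11.
Hira vs Eli: Eli wins 20–18.
Hira vs Gus: Hira wins 38–0.
Eli vs Gus: Eli wins 28–10.
No candidate beats all others: Ben beats Eli beats Hira beats Ben, a majority cycle.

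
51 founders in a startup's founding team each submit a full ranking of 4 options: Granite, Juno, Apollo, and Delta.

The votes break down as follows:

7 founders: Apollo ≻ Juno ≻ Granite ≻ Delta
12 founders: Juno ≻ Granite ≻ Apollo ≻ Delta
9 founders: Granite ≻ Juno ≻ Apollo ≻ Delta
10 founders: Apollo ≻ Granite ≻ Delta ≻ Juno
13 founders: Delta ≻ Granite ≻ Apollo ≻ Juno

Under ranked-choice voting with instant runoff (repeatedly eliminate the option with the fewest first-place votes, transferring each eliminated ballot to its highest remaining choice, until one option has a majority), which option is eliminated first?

Granite

Round 1: Apollo 17, Delta 13, Juno 12, Granite 9. Granite has the fewest and is eliminated.
Round 2: Juno 21, Apollo 17, Delta 13. Delta has the fewest and is eliminated.
Round 3: Apollo 30, Juno 21. Apollo has a majority.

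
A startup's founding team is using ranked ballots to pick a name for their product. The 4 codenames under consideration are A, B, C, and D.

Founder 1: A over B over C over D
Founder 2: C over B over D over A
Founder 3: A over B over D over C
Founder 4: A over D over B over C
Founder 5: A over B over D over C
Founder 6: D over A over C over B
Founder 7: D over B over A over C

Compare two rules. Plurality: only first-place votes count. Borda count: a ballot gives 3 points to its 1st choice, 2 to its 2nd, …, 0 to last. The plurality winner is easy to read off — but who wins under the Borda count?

A

Plurality first-place counts: A 4, B 0, C 1, D 2 → A.
Borda totals: A 15, B 11, C 5, D 11 → A.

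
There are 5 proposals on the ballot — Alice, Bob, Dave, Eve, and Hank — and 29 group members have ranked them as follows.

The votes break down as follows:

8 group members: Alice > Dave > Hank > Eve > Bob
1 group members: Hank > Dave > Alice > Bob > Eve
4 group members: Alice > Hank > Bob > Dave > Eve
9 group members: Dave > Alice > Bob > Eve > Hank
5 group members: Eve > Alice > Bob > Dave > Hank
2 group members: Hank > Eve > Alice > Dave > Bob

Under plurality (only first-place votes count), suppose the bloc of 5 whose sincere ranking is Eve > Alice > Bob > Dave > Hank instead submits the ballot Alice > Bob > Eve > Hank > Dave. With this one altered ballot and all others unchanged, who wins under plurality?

First-place totals with the altered ballot: Alice 17, Bob 0, Dave 9, Eve 0, Hank 3.
The winner is unchanged: still Alice.

Alice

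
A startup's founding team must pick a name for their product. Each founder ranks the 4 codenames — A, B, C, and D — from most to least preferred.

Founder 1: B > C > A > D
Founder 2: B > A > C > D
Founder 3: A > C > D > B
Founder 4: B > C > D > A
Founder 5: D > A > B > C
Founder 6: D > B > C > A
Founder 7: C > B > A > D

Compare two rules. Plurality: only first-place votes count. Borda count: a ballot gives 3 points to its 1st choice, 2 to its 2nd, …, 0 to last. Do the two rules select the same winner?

Yes

Plurality first-place counts: A 1, B 3, C 1, D 2 → B.
Borda totals: A 9, B 14, C 11, D 8 → B.
The two rules agree on B.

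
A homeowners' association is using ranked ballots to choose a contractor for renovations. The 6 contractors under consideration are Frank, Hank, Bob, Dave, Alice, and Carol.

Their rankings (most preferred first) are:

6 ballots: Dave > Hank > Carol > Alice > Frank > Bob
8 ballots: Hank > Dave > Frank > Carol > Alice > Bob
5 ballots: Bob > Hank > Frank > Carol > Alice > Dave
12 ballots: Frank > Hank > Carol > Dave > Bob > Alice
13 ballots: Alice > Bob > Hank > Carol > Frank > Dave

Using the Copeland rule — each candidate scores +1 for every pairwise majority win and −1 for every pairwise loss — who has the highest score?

Pairwise results:
  Frank vs Hank: Hank wins 32–12.
  Frank vs Bob: Frank wins 26–18.
  Frank vs Dave: Frank wins 30–14.
  Frank vs Alice: Frank wins 25–19.
  Frank vs Carol: Frank wins 25–19.
  Hank vs Bob: Hank wins 26–18.
  Hank vs Dave: Hank wins 38–6.
  Hank vs Alice: Hank wins 31–13.
  Hank vs Carol: Hank wins 44–0.
  Bob vs Dave: Dave wins 26–18.
  Bob vs Alice: Alice wins 27–17.
  Bob vs Carol: Carol wins 26–18.
  Dave vs Alice: Dave wins 26–18.
  Dave vs Carol: Carol wins 30–14.
  Alice vs Carol: Carol wins 31–13.
Copeland scores (wins − losses):
  Frank: 4 − 1 = 3
  Hank: 5 − 0 = 5
  Bob: 0 − 5 = -5
  Dave: 2 − 3 = -1
  Alice: 1 − 4 = -3
  Carol: 3 − 2 = 1
Hank has the best Copeland score.

Hank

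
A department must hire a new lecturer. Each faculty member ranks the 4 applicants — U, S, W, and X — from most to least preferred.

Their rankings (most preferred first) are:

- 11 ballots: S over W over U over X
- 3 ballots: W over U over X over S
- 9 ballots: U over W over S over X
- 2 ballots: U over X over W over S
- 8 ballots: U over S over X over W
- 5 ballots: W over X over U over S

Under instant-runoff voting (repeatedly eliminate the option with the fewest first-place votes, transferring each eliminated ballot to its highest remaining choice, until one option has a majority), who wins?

U

Round 1: U 19, S 11, W 8, X 0. X has the fewest and is eliminated.
Round 2: U 19, S 11, W 8. W has the fewest and is eliminated.
Round 3: U 27, S 11. U has a majority.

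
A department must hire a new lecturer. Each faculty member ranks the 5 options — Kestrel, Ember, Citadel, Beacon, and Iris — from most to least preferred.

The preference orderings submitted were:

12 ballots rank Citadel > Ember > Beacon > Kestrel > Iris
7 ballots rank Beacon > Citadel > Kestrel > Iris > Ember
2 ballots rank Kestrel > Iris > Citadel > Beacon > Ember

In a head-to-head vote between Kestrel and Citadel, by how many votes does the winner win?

17

Ballots ranking Kestrel above Citadel: 2.
Ballots ranking Citadel above Kestrel: 12+7 = 19.
Citadel wins 19–2, a margin of 17.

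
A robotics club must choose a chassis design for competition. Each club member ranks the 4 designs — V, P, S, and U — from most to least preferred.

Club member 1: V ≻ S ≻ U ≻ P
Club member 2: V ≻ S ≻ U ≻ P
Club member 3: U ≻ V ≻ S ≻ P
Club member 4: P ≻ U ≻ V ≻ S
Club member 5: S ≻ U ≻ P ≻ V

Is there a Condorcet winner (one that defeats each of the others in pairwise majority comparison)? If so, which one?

Head-to-head results (5 voters total):
V vs P: V wins 3–2.
V vs S: V wins 4–1.
V vs U: U wins 3–2.
P vs S: S wins 4–1.
P vs U: U wins 4–1.
S vs U: S wins 3–2.
No candidate beats all others: V beats S beats U beats V, a majority cycle.

There is no Condorcet winner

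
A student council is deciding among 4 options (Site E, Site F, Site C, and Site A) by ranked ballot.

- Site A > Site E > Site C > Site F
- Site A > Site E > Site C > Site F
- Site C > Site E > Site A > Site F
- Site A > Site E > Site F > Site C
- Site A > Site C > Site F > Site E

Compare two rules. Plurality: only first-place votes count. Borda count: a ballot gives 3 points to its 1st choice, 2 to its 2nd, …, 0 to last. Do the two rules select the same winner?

Yes

Plurality first-place counts: Site E 0, Site F 0, Site C 1, Site A 4 → Site A.
Borda totals: Site E 8, Site F 2, Site C 7, Site A 13 → Site A.
The two rules agree on Site A.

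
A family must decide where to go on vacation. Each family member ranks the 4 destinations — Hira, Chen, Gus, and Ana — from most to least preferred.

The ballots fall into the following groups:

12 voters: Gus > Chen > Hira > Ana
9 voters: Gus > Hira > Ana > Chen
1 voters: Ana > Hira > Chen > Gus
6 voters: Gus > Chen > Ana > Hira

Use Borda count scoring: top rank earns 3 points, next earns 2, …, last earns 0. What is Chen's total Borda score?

37

Borda scores:
  Hira: 12·1 + 9·2 + 2 + 6·0 = 32
  Chen: 12·2 + 9·0 + 1 + 6·2 = 37
  Gus: 12·3 + 9·3 + 0 + 6·3 = 81
  Ana: 12·0 + 9·1 + 3 + 6·1 = 18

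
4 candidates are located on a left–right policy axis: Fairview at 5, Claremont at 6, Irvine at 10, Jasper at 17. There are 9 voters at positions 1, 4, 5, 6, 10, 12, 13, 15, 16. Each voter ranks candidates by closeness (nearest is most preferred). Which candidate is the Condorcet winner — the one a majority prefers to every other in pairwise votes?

Irvine

With single-peaked preferences on a line, the Condorcet winner is the candidate closest to the median voter.
The median voter (position 10) is closest to Irvine at 10.
Check: Irvine vs Claremont — voters closer to Irvine: 5 of 9.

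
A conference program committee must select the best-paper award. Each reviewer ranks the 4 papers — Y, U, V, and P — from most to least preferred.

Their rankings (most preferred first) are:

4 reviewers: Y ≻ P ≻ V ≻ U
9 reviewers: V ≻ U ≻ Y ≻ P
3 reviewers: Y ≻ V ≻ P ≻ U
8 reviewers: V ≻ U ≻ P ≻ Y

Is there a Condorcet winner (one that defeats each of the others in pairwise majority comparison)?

Yes

Head-to-head results (24 voters total):
Y vs U: U wins 17–7.
Y vs V: V wins 17–7.
Y vs P: Y wins 16–8.
U vs V: V wins 24–0.
U vs P: U wins 17–7.
V vs P: V wins 20–4.
V beats each rival — Y (17–7), U (24–0), P (20–4) — so V is the Condorcet winner.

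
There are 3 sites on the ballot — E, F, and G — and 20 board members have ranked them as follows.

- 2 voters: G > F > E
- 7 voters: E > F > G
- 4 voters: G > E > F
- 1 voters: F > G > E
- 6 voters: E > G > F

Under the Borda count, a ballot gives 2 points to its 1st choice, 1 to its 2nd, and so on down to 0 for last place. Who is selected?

Borda scores:
  E: 2·0 + 7·2 + 4·1 + 0 + 6·2 = 30
  F: 2·1 + 7·1 + 4·0 + 2 + 6·0 = 11
  G: 2·2 + 7·0 + 4·2 + 1 + 6·1 = 19
E has the highest total.

E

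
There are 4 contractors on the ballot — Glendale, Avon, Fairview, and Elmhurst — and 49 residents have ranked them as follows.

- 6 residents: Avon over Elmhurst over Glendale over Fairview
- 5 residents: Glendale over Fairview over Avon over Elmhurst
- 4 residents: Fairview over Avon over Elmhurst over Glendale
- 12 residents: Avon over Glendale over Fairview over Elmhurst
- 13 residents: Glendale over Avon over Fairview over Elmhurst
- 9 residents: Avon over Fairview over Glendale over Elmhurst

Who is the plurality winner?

First-place vote totals:
  Glendale: 18
  Avon: 27
  Fairview: 4
  Elmhurst: 0
Avon has the most first-place votes.

Avon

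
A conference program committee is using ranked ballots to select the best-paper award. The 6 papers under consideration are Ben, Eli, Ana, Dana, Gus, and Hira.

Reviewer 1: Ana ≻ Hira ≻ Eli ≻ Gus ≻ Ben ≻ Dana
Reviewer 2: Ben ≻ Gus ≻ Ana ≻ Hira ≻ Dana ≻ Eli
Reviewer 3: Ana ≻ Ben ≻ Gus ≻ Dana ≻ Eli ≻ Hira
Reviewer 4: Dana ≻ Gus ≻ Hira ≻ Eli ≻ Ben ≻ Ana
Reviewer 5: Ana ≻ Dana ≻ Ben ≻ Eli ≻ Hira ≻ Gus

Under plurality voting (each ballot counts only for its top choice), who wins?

Ana

First-place vote totals:
  Ben: 1
  Eli: 0
  Ana: 3
  Dana: 1
  Gus: 0
  Hira: 0
Ana has the most first-place votes.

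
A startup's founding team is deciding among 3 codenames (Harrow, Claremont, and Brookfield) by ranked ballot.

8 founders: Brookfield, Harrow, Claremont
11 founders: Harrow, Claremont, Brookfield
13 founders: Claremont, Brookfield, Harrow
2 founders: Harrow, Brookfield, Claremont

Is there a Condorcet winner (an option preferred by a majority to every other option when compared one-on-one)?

No

Head-to-head results (34 voters total):
Harrow vs Claremont: Harrow wins 21–13.
Harrow vs Brookfield: Brookfield wins 21–13.
Claremont vs Brookfield: Claremont wins 24–10.
No candidate beats all others: Harrow beats Claremont beats Brookfield beats Harrow, a majority cycle.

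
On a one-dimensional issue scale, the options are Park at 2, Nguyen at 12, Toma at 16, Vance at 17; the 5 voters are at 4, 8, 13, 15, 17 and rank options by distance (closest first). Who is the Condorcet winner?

Nguyen

With single-peaked preferences on a line, the Condorcet winner is the candidate closest to the median voter.
The median voter (position 13) is closest to Nguyen at 12.
Check: Nguyen vs Vance — voters closer to Nguyen: 3 of 5.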